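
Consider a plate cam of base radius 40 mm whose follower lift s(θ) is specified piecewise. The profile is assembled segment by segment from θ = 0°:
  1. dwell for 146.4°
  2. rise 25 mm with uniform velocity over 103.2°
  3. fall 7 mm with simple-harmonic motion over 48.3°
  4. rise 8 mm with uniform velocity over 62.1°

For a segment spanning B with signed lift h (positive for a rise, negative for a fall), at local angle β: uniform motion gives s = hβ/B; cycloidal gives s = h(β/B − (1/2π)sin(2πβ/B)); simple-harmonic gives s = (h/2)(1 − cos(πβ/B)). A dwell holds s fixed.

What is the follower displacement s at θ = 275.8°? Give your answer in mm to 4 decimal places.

seg 1 [0°–146.4°] dwell: s stays 0.0000
seg 2 [146.4°–249.6°] uniform, h=25: full span → s += 25 → s = 25.0000
seg 3 [249.6°–297.9°] simple-harmonic, h=-7: θ=275.8° here. β=26.2, B=48.3. -7/2·(1 − cos(π·0.5424)) = -3.9653 → s = 21.0347

21.0347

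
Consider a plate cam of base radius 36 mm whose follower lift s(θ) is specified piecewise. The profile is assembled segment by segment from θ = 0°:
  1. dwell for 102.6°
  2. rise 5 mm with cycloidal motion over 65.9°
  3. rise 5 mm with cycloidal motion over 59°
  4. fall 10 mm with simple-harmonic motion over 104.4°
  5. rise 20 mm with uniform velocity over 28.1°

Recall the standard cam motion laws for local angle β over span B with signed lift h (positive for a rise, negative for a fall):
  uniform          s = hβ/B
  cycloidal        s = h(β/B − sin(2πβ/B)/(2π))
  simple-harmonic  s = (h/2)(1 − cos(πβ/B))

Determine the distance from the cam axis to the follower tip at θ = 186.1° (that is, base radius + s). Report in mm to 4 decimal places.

seg 1 [0°–102.6°] dwell: s stays 0.0000
seg 2 [102.6°–168.5°] cycloidal, h=5: full span → s += 5 → s = 5.0000
seg 3 [168.5°–227.5°] cycloidal, h=5: θ=186.1° here. β=17.6, B=59. 5·(0.2983 − sin(2π·0.2983)/(2π)) = 0.7321 → s = 5.7321
radial distance = base radius + s = 36 + 5.7321 = 41.7321

41.7321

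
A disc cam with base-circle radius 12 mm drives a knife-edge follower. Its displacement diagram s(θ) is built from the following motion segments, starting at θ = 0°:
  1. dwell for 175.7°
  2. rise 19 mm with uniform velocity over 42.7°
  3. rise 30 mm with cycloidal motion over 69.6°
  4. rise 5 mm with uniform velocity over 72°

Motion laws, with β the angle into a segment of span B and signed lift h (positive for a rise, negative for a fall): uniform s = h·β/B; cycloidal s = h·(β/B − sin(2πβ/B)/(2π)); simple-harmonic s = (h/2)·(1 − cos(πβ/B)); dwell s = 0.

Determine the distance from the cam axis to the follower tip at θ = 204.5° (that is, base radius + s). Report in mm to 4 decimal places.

seg 1 [0°–175.7°] dwell: s stays 0.0000
seg 2 [175.7°–218.4°] uniform, h=19: θ=204.5° here. β=28.8, B=42.7. 19·28.8/42.7 = 12.8150 → s = 12.8150
radial distance = base radius + s = 12 + 12.8150 = 24.8150

24.8150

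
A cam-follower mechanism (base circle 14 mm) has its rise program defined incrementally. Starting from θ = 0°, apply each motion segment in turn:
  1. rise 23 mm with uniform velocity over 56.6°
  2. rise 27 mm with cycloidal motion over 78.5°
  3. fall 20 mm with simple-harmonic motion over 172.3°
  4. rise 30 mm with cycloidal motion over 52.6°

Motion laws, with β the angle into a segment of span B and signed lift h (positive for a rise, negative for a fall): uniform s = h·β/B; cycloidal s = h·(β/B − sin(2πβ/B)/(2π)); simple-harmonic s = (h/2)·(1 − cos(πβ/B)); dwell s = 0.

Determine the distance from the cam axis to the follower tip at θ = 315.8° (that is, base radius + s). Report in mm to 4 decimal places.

seg 1 [0°–56.6°] uniform, h=23: full span → s += 23 → s = 23.0000
seg 2 [56.6°–135.1°] cycloidal, h=27: full span → s += 27 → s = 50.0000
seg 3 [135.1°–307.4°] simple-harmonic, h=-20: full span → s += -20 → s = 30.0000
seg 4 [307.4°–360°] cycloidal, h=30: θ=315.8° here. β=8.4, B=52.6. 30·(0.1597 − sin(2π·0.1597)/(2π)) = 0.7644 → s = 30.7644
radial distance = base radius + s = 14 + 30.7644 = 44.7644

44.7644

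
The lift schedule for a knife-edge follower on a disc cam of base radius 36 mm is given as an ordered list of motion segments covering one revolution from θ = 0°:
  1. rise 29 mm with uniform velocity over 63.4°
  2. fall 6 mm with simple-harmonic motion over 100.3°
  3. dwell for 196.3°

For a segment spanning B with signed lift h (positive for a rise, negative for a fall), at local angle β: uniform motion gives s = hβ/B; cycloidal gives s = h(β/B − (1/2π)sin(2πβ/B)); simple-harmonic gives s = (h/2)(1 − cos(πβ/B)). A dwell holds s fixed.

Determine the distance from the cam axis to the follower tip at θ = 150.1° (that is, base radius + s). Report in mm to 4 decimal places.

seg 1 [0°–63.4°] uniform, h=29: full span → s += 29 → s = 29.0000
seg 2 [63.4°–163.7°] simple-harmonic, h=-6: θ=150.1° here. β=86.7, B=100.3. -6/2·(1 − cos(π·0.8644)) = -5.7319 → s = 23.2681
radial distance = base radius + s = 36 + 23.2681 = 59.2681

59.2681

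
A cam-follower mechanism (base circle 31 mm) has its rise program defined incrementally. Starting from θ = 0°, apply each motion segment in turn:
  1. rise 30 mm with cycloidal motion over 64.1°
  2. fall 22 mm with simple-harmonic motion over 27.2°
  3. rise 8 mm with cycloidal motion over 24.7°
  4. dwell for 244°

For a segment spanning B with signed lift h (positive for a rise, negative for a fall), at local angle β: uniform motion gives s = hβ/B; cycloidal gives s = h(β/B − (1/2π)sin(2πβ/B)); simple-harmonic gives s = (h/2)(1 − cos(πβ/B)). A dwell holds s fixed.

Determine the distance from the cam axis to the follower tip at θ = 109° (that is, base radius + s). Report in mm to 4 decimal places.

seg 1 [0°–64.1°] cycloidal, h=30: full span → s += 30 → s = 30.0000
seg 2 [64.1°–91.3°] simple-harmonic, h=-22: full span → s += -22 → s = 8.0000
seg 3 [91.3°–116°] cycloidal, h=8: θ=109° here. β=17.7, B=24.7. 8·(0.7166 − sin(2π·0.7166)/(2π)) = 6.9781 → s = 14.9781
radial distance = base radius + s = 31 + 14.9781 = 45.9781

45.9781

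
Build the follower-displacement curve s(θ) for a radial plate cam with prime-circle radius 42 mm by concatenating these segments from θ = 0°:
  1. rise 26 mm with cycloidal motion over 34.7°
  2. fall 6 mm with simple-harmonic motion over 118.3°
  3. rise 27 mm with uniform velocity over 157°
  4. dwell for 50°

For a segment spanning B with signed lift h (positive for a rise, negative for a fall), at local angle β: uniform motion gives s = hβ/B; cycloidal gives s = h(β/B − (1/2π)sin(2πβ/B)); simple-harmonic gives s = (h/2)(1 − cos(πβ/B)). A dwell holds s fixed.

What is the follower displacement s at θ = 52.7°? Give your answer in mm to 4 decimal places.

seg 1 [0°–34.7°] cycloidal, h=26: full span → s += 26 → s = 26.0000
seg 2 [34.7°–153°] simple-harmonic, h=-6: θ=52.7° here. β=18, B=118.3. -6/2·(1 − cos(π·0.1522)) = -0.3363 → s = 25.6637

25.6637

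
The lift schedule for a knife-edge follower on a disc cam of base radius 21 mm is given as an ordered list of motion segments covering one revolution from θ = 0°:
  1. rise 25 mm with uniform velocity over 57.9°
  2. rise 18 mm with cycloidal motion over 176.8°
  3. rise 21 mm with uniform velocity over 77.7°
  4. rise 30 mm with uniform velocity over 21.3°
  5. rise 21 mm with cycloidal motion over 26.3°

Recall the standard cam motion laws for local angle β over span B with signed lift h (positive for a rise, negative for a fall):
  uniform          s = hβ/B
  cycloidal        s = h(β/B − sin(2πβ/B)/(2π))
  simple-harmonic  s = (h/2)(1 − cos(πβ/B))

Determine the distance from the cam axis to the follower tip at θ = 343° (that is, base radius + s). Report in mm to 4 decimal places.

seg 1 [0°–57.9°] uniform, h=25: full span → s += 25 → s = 25.0000
seg 2 [57.9°–234.7°] cycloidal, h=18: full span → s += 18 → s = 43.0000
seg 3 [234.7°–312.4°] uniform, h=21: full span → s += 21 → s = 64.0000
seg 4 [312.4°–333.7°] uniform, h=30: full span → s += 30 → s = 94.0000
seg 5 [333.7°–360°] cycloidal, h=21: θ=343° here. β=9.3, B=26.3. 21·(0.3536 − sin(2π·0.3536)/(2π)) = 4.7672 → s = 98.7672
radial distance = base radius + s = 21 + 98.7672 = 119.7672

119.7672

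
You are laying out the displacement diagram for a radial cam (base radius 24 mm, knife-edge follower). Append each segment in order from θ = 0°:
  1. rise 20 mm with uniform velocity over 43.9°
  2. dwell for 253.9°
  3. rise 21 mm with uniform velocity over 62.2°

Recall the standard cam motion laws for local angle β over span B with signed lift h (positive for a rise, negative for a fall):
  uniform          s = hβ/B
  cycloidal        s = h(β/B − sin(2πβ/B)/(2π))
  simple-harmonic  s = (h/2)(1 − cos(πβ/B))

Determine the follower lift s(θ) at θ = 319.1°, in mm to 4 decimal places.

seg 1 [0°–43.9°] uniform, h=20: full span → s += 20 → s = 20.0000
seg 2 [43.9°–297.8°] dwell: s stays 20.0000
seg 3 [297.8°–360°] uniform, h=21: θ=319.1° here. β=21.3, B=62.2. 21·21.3/62.2 = 7.1913 → s = 27.1913

27.1913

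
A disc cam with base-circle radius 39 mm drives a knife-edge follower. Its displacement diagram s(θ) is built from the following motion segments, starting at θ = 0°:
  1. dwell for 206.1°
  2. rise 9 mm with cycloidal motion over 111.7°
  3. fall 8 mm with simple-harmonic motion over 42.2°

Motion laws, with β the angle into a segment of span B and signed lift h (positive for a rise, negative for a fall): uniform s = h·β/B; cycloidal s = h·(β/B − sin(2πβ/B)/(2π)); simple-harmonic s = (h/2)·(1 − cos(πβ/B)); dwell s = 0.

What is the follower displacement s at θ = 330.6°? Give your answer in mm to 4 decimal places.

seg 1 [0°–206.1°] dwell: s stays 0.0000
seg 2 [206.1°–317.8°] cycloidal, h=9: full span → s += 9 → s = 9.0000
seg 3 [317.8°–360°] simple-harmonic, h=-8: θ=330.6° here. β=12.8, B=42.2. -8/2·(1 − cos(π·0.3033)) = -1.6827 → s = 7.3173

7.3173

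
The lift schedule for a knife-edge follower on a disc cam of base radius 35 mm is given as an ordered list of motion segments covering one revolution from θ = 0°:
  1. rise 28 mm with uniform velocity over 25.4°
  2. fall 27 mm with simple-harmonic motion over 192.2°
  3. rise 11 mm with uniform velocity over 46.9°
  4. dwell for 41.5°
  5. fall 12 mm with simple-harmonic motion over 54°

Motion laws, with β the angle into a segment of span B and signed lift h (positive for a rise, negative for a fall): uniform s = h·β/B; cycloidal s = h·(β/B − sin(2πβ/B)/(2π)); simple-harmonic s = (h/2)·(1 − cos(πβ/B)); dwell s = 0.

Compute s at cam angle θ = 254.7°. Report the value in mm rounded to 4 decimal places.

seg 1 [0°–25.4°] uniform, h=28: full span → s += 28 → s = 28.0000
seg 2 [25.4°–217.6°] simple-harmonic, h=-27: full span → s += -27 → s = 1.0000
seg 3 [217.6°–264.5°] uniform, h=11: θ=254.7° here. β=37.1, B=46.9. 11·37.1/46.9 = 8.7015 → s = 9.7015

9.7015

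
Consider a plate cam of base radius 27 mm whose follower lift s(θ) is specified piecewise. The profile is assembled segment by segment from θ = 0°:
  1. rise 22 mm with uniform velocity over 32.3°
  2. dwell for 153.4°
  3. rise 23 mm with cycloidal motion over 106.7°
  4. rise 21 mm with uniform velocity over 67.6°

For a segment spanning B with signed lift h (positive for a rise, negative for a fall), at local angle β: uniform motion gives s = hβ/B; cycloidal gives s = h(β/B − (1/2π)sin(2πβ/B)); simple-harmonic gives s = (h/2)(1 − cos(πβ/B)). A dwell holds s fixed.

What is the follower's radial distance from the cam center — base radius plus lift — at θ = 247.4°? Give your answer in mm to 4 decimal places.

seg 1 [0°–32.3°] uniform, h=22: full span → s += 22 → s = 22.0000
seg 2 [32.3°–185.7°] dwell: s stays 22.0000
seg 3 [185.7°–292.4°] cycloidal, h=23: θ=247.4° here. β=61.7, B=106.7. 23·(0.5783 − sin(2π·0.5783)/(2π)) = 15.0282 → s = 37.0282
radial distance = base radius + s = 27 + 37.0282 = 64.0282

64.0282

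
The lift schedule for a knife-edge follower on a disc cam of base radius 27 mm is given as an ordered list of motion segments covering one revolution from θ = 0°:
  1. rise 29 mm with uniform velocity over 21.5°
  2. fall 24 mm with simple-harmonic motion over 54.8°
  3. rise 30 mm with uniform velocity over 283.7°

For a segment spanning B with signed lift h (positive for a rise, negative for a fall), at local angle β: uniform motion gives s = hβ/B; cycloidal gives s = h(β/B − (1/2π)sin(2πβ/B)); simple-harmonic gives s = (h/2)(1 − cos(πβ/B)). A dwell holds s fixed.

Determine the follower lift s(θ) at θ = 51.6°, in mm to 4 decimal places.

seg 1 [0°–21.5°] uniform, h=29: full span → s += 29 → s = 29.0000
seg 2 [21.5°–76.3°] simple-harmonic, h=-24: θ=51.6° here. β=30.1, B=54.8. -24/2·(1 − cos(π·0.5493)) = -13.8500 → s = 15.1500

15.1500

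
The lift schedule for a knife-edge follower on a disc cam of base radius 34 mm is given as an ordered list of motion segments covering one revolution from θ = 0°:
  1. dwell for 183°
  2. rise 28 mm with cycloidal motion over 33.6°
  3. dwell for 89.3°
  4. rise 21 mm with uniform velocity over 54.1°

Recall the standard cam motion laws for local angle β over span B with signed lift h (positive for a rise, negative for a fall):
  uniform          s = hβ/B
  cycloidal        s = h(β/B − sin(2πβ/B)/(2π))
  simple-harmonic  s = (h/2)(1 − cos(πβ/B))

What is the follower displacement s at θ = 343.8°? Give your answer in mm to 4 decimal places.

seg 1 [0°–183°] dwell: s stays 0.0000
seg 2 [183°–216.6°] cycloidal, h=28: full span → s += 28 → s = 28.0000
seg 3 [216.6°–305.9°] dwell: s stays 28.0000
seg 4 [305.9°–360°] uniform, h=21: θ=343.8° here. β=37.9, B=54.1. 21·37.9/54.1 = 14.7116 → s = 42.7116

42.7116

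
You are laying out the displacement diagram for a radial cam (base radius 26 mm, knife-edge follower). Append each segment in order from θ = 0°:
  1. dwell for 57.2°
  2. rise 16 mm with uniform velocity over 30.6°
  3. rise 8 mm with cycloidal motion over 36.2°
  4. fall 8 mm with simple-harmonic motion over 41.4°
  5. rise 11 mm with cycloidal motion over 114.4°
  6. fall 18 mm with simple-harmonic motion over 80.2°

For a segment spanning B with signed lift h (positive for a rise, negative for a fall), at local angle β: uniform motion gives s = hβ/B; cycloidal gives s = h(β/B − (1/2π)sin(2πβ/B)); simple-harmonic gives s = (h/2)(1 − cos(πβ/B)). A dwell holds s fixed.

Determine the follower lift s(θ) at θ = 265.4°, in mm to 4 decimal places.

seg 1 [0°–57.2°] dwell: s stays 0.0000
seg 2 [57.2°–87.8°] uniform, h=16: full span → s += 16 → s = 16.0000
seg 3 [87.8°–124°] cycloidal, h=8: full span → s += 8 → s = 24.0000
seg 4 [124°–165.4°] simple-harmonic, h=-8: full span → s += -8 → s = 16.0000
seg 5 [165.4°–279.8°] cycloidal, h=11: θ=265.4° here. β=100, B=114.4. 11·(0.8741 − sin(2π·0.8741)/(2π)) = 10.8601 → s = 26.8601

26.8601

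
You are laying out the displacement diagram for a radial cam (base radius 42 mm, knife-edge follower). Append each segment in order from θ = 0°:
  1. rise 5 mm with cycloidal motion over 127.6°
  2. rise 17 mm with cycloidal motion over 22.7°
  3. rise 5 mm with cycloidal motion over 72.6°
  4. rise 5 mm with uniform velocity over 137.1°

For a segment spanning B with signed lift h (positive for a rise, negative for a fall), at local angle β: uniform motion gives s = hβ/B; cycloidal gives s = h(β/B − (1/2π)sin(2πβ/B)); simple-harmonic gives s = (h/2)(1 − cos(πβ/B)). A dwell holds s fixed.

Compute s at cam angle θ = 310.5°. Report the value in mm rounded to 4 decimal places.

seg 1 [0°–127.6°] cycloidal, h=5: full span → s += 5 → s = 5.0000
seg 2 [127.6°–150.3°] cycloidal, h=17: full span → s += 17 → s = 22.0000
seg 3 [150.3°–222.9°] cycloidal, h=5: full span → s += 5 → s = 27.0000
seg 4 [222.9°–360°] uniform, h=5: θ=310.5° here. β=87.6, B=137.1. 5·87.6/137.1 = 3.1947 → s = 30.1947

30.1947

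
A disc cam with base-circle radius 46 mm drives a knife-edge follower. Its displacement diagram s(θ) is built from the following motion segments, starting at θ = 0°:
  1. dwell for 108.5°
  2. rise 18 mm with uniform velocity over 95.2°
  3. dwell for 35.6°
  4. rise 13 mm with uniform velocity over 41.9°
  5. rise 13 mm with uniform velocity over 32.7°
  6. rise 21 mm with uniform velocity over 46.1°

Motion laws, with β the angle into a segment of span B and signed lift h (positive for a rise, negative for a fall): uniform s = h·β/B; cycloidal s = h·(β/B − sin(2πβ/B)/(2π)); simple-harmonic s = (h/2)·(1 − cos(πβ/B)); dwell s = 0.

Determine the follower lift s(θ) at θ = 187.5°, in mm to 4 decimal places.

seg 1 [0°–108.5°] dwell: s stays 0.0000
seg 2 [108.5°–203.7°] uniform, h=18: θ=187.5° here. β=79, B=95.2. 18·79/95.2 = 14.9370 → s = 14.9370

14.9370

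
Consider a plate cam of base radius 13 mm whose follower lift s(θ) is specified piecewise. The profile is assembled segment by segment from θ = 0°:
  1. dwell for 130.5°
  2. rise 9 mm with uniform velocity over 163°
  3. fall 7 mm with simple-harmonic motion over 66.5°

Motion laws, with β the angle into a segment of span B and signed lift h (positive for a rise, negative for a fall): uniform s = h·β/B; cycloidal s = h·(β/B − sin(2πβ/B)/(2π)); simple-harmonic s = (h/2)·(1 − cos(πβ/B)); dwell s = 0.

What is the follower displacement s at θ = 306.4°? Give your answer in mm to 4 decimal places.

seg 1 [0°–130.5°] dwell: s stays 0.0000
seg 2 [130.5°–293.5°] uniform, h=9: full span → s += 9 → s = 9.0000
seg 3 [293.5°–360°] simple-harmonic, h=-7: θ=306.4° here. β=12.9, B=66.5. -7/2·(1 − cos(π·0.1940)) = -0.6301 → s = 8.3699

8.3699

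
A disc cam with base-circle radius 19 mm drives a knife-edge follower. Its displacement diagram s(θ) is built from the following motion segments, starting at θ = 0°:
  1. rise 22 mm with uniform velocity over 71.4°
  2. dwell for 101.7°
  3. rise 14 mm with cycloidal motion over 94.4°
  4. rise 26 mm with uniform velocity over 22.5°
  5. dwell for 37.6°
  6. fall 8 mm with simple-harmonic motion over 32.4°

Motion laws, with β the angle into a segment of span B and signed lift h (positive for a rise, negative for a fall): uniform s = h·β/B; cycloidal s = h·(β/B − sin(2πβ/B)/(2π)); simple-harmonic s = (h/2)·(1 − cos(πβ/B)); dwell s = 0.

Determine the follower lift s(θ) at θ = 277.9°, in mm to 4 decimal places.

seg 1 [0°–71.4°] uniform, h=22: full span → s += 22 → s = 22.0000
seg 2 [71.4°–173.1°] dwell: s stays 22.0000
seg 3 [173.1°–267.5°] cycloidal, h=14: full span → s += 14 → s = 36.0000
seg 4 [267.5°–290°] uniform, h=26: θ=277.9° here. β=10.4, B=22.5. 26·10.4/22.5 = 12.0178 → s = 48.0178

48.0178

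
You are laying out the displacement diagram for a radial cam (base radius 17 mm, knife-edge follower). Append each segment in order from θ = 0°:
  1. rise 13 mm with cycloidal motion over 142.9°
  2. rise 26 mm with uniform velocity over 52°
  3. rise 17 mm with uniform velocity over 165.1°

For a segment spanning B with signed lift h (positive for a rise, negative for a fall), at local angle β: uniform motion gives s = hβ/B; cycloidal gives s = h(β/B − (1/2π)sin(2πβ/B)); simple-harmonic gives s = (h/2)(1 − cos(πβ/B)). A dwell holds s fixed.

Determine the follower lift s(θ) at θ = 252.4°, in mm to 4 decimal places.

seg 1 [0°–142.9°] cycloidal, h=13: full span → s += 13 → s = 13.0000
seg 2 [142.9°–194.9°] uniform, h=26: full span → s += 26 → s = 39.0000
seg 3 [194.9°–360°] uniform, h=17: θ=252.4° here. β=57.5, B=165.1. 17·57.5/165.1 = 5.9207 → s = 44.9207

44.9207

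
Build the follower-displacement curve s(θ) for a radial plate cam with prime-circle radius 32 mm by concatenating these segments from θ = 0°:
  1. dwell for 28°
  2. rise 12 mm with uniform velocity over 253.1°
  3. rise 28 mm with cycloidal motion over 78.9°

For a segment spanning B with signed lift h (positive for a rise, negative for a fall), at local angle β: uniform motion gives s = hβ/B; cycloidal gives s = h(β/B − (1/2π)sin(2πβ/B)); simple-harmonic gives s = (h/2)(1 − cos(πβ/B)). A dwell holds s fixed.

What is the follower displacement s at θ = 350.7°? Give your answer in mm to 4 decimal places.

seg 1 [0°–28°] dwell: s stays 0.0000
seg 2 [28°–281.1°] uniform, h=12: full span → s += 12 → s = 12.0000
seg 3 [281.1°–360°] cycloidal, h=28: θ=350.7° here. β=69.6, B=78.9. 28·(0.8821 − sin(2π·0.8821)/(2π)) = 27.7065 → s = 39.7065

39.7065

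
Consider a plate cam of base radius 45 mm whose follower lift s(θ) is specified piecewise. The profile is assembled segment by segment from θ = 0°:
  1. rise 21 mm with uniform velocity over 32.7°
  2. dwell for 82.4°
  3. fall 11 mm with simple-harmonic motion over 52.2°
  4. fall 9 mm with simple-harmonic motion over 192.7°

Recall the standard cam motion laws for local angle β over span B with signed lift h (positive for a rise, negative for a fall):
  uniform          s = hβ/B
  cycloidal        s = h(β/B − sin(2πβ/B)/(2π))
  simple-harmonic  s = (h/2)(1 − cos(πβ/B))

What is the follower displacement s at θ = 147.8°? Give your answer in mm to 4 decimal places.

seg 1 [0°–32.7°] uniform, h=21: full span → s += 21 → s = 21.0000
seg 2 [32.7°–115.1°] dwell: s stays 21.0000
seg 3 [115.1°–167.3°] simple-harmonic, h=-11: θ=147.8° here. β=32.7, B=52.2. -11/2·(1 − cos(π·0.6264)) = -7.6277 → s = 13.3723

13.3723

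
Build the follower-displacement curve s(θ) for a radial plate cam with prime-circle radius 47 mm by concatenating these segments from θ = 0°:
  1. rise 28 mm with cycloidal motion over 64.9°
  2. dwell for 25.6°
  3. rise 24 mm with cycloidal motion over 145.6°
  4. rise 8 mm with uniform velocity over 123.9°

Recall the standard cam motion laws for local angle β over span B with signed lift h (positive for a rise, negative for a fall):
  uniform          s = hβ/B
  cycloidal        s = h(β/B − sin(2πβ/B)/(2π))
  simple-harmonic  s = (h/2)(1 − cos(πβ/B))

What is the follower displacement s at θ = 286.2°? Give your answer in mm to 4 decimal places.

seg 1 [0°–64.9°] cycloidal, h=28: full span → s += 28 → s = 28.0000
seg 2 [64.9°–90.5°] dwell: s stays 28.0000
seg 3 [90.5°–236.1°] cycloidal, h=24: full span → s += 24 → s = 52.0000
seg 4 [236.1°–360°] uniform, h=8: θ=286.2° here. β=50.1, B=123.9. 8·50.1/123.9 = 3.2349 → s = 55.2349

55.2349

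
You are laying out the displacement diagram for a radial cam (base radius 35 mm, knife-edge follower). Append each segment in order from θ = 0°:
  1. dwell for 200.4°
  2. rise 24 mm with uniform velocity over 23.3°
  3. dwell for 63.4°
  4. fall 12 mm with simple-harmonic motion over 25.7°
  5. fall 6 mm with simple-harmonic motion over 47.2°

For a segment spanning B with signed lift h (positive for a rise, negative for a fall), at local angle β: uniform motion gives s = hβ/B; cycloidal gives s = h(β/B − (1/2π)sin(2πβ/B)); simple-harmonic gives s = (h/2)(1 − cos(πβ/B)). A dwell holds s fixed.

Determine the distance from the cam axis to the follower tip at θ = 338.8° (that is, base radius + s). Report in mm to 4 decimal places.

seg 1 [0°–200.4°] dwell: s stays 0.0000
seg 2 [200.4°–223.7°] uniform, h=24: full span → s += 24 → s = 24.0000
seg 3 [223.7°–287.1°] dwell: s stays 24.0000
seg 4 [287.1°–312.8°] simple-harmonic, h=-12: full span → s += -12 → s = 12.0000
seg 5 [312.8°–360°] simple-harmonic, h=-6: θ=338.8° here. β=26, B=47.2. -6/2·(1 − cos(π·0.5508)) = -3.4772 → s = 8.5228
radial distance = base radius + s = 35 + 8.5228 = 43.5228

43.5228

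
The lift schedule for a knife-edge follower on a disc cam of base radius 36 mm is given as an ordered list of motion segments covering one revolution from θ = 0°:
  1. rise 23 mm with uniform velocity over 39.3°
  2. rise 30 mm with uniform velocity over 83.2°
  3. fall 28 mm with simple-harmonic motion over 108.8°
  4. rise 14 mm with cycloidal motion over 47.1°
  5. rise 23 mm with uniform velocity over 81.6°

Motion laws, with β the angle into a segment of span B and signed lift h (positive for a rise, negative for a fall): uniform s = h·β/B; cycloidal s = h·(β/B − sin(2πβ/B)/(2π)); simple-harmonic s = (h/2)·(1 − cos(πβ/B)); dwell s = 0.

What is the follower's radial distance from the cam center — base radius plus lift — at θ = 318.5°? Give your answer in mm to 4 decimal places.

seg 1 [0°–39.3°] uniform, h=23: full span → s += 23 → s = 23.0000
seg 2 [39.3°–122.5°] uniform, h=30: full span → s += 30 → s = 53.0000
seg 3 [122.5°–231.3°] simple-harmonic, h=-28: full span → s += -28 → s = 25.0000
seg 4 [231.3°–278.4°] cycloidal, h=14: full span → s += 14 → s = 39.0000
seg 5 [278.4°–360°] uniform, h=23: θ=318.5° here. β=40.1, B=81.6. 23·40.1/81.6 = 11.3027 → s = 50.3027
radial distance = base radius + s = 36 + 50.3027 = 86.3027

86.3027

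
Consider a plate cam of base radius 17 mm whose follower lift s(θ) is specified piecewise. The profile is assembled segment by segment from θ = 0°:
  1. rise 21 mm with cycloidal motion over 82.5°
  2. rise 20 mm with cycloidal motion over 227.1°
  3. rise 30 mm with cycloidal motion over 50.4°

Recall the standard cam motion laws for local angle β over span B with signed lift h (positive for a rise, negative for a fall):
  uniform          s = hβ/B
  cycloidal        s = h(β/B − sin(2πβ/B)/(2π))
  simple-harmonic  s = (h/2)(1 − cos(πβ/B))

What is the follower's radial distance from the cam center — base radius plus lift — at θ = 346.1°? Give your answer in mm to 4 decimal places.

seg 1 [0°–82.5°] cycloidal, h=21: full span → s += 21 → s = 21.0000
seg 2 [82.5°–309.6°] cycloidal, h=20: full span → s += 20 → s = 41.0000
seg 3 [309.6°–360°] cycloidal, h=30: θ=346.1° here. β=36.5, B=50.4. 30·(0.7242 − sin(2π·0.7242)/(2π)) = 26.4383 → s = 67.4383
radial distance = base radius + s = 17 + 67.4383 = 84.4383

84.4383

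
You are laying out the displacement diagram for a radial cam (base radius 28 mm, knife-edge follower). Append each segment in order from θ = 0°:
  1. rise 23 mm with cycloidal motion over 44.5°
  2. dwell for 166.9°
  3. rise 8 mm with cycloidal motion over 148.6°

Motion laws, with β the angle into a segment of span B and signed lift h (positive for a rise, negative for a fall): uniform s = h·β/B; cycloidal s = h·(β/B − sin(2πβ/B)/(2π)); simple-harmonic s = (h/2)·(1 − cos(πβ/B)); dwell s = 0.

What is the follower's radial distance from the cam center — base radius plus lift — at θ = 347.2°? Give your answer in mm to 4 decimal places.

seg 1 [0°–44.5°] cycloidal, h=23: full span → s += 23 → s = 23.0000
seg 2 [44.5°–211.4°] dwell: s stays 23.0000
seg 3 [211.4°–360°] cycloidal, h=8: θ=347.2° here. β=135.8, B=148.6. 8·(0.9139 − sin(2π·0.9139)/(2π)) = 7.9668 → s = 30.9668
radial distance = base radius + s = 28 + 30.9668 = 58.9668

58.9668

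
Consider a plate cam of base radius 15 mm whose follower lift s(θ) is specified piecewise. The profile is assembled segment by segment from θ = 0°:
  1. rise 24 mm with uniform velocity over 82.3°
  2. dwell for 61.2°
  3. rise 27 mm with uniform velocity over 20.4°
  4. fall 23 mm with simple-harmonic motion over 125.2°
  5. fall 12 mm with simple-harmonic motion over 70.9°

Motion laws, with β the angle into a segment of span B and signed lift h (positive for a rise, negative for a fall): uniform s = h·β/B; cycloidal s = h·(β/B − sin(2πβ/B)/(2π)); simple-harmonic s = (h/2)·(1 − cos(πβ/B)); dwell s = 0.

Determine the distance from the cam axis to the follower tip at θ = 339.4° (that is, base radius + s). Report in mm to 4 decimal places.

seg 1 [0°–82.3°] uniform, h=24: full span → s += 24 → s = 24.0000
seg 2 [82.3°–143.5°] dwell: s stays 24.0000
seg 3 [143.5°–163.9°] uniform, h=27: full span → s += 27 → s = 51.0000
seg 4 [163.9°–289.1°] simple-harmonic, h=-23: full span → s += -23 → s = 28.0000
seg 5 [289.1°–360°] simple-harmonic, h=-12: θ=339.4° here. β=50.3, B=70.9. -12/2·(1 − cos(π·0.7094)) = -9.6692 → s = 18.3308
radial distance = base radius + s = 15 + 18.3308 = 33.3308

33.3308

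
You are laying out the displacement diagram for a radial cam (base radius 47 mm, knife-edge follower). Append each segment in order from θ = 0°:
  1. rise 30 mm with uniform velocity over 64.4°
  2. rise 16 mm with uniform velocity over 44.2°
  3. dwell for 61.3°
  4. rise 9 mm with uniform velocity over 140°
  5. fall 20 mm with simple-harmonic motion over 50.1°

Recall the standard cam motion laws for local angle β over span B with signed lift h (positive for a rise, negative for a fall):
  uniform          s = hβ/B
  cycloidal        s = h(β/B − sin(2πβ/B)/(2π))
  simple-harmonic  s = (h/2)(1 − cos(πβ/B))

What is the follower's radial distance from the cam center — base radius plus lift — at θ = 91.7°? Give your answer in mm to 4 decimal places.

seg 1 [0°–64.4°] uniform, h=30: full span → s += 30 → s = 30.0000
seg 2 [64.4°–108.6°] uniform, h=16: θ=91.7° here. β=27.3, B=44.2. 16·27.3/44.2 = 9.8824 → s = 39.8824
radial distance = base radius + s = 47 + 39.8824 = 86.8824

86.8824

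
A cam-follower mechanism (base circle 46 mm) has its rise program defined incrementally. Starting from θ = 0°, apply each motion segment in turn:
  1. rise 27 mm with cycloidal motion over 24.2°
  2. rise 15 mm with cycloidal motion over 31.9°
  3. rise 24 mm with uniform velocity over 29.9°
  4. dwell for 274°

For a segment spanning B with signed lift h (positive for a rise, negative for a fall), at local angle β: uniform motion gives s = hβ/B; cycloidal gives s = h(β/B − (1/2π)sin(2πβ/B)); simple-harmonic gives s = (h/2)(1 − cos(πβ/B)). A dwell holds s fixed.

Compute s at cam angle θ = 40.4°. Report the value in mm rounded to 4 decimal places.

seg 1 [0°–24.2°] cycloidal, h=27: full span → s += 27 → s = 27.0000
seg 2 [24.2°–56.1°] cycloidal, h=15: θ=40.4° here. β=16.2, B=31.9. 15·(0.5078 − sin(2π·0.5078)/(2π)) = 7.7351 → s = 34.7351

34.7351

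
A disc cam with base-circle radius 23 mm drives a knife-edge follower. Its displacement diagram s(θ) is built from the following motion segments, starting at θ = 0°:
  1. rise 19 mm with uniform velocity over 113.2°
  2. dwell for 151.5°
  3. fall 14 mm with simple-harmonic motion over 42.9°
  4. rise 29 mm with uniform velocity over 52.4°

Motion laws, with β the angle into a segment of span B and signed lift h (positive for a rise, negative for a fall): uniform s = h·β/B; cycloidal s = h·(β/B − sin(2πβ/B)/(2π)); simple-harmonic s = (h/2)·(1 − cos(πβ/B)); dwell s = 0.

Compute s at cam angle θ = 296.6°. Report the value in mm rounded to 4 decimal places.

seg 1 [0°–113.2°] uniform, h=19: full span → s += 19 → s = 19.0000
seg 2 [113.2°–264.7°] dwell: s stays 19.0000
seg 3 [264.7°–307.6°] simple-harmonic, h=-14: θ=296.6° here. β=31.9, B=42.9. -14/2·(1 − cos(π·0.7436)) = -11.8491 → s = 7.1509

7.1509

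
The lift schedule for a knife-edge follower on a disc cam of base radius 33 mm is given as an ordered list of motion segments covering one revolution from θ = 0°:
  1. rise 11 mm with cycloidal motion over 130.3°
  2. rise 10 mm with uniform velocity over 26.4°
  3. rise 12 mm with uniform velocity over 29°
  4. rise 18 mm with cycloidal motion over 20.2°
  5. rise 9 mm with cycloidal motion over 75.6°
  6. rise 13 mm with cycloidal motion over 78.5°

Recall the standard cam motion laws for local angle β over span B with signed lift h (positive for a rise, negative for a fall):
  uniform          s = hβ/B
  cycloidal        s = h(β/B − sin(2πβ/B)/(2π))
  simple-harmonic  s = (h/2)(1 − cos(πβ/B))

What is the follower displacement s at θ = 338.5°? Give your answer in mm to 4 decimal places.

seg 1 [0°–130.3°] cycloidal, h=11: full span → s += 11 → s = 11.0000
seg 2 [130.3°–156.7°] uniform, h=10: full span → s += 10 → s = 21.0000
seg 3 [156.7°–185.7°] uniform, h=12: full span → s += 12 → s = 33.0000
seg 4 [185.7°–205.9°] cycloidal, h=18: full span → s += 18 → s = 51.0000
seg 5 [205.9°–281.5°] cycloidal, h=9: full span → s += 9 → s = 60.0000
seg 6 [281.5°–360°] cycloidal, h=13: θ=338.5° here. β=57, B=78.5. 13·(0.7261 − sin(2π·0.7261)/(2π)) = 11.4852 → s = 71.4852

71.4852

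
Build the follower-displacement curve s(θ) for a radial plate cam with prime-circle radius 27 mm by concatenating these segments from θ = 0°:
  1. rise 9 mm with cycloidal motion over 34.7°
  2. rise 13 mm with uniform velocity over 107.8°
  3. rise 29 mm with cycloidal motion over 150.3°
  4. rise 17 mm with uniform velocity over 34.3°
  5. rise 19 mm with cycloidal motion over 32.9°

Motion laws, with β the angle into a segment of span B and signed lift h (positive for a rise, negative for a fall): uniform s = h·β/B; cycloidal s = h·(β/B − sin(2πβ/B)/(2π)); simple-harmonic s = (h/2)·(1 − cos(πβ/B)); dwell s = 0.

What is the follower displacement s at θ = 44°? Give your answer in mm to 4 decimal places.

seg 1 [0°–34.7°] cycloidal, h=9: full span → s += 9 → s = 9.0000
seg 2 [34.7°–142.5°] uniform, h=13: θ=44° here. β=9.3, B=107.8. 13·9.3/107.8 = 1.1215 → s = 10.1215

10.1215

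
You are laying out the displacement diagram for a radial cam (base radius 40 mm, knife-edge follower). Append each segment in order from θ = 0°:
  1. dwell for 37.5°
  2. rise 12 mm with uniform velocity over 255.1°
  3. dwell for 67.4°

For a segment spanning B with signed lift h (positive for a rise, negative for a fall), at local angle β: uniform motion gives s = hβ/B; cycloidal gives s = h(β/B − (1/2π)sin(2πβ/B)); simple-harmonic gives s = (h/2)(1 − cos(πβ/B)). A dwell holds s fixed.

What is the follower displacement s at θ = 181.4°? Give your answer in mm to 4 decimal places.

seg 1 [0°–37.5°] dwell: s stays 0.0000
seg 2 [37.5°–292.6°] uniform, h=12: θ=181.4° here. β=143.9, B=255.1. 12·143.9/255.1 = 6.7691 → s = 6.7691

6.7691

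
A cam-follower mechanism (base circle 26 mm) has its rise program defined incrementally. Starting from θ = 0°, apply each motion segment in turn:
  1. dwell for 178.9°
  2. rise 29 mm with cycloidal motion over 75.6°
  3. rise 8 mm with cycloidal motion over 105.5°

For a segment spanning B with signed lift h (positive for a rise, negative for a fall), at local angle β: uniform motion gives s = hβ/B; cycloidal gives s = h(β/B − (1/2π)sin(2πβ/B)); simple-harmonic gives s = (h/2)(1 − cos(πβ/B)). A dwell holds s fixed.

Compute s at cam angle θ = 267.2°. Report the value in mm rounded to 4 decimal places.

seg 1 [0°–178.9°] dwell: s stays 0.0000
seg 2 [178.9°–254.5°] cycloidal, h=29: full span → s += 29 → s = 29.0000
seg 3 [254.5°–360°] cycloidal, h=8: θ=267.2° here. β=12.7, B=105.5. 8·(0.1204 − sin(2π·0.1204)/(2π)) = 0.0892 → s = 29.0892

29.0892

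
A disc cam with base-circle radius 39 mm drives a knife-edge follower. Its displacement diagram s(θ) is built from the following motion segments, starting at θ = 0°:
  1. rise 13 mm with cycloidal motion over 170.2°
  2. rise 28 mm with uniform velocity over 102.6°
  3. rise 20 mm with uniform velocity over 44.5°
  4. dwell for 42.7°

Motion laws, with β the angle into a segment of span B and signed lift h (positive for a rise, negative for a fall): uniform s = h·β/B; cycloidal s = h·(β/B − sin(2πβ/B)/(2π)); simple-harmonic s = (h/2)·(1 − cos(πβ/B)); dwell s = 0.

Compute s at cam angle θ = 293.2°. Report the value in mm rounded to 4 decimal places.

seg 1 [0°–170.2°] cycloidal, h=13: full span → s += 13 → s = 13.0000
seg 2 [170.2°–272.8°] uniform, h=28: full span → s += 28 → s = 41.0000
seg 3 [272.8°–317.3°] uniform, h=20: θ=293.2° here. β=20.4, B=44.5. 20·20.4/44.5 = 9.1685 → s = 50.1685

50.1685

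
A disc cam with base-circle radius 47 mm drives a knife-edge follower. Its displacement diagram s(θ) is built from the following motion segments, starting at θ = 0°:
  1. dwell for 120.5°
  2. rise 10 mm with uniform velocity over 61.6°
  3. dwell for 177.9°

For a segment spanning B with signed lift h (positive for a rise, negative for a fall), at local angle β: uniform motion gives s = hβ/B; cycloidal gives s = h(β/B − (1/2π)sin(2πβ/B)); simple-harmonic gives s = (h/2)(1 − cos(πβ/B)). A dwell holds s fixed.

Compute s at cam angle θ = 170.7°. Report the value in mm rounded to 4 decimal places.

seg 1 [0°–120.5°] dwell: s stays 0.0000
seg 2 [120.5°–182.1°] uniform, h=10: θ=170.7° here. β=50.2, B=61.6. 10·50.2/61.6 = 8.1494 → s = 8.1494

8.1494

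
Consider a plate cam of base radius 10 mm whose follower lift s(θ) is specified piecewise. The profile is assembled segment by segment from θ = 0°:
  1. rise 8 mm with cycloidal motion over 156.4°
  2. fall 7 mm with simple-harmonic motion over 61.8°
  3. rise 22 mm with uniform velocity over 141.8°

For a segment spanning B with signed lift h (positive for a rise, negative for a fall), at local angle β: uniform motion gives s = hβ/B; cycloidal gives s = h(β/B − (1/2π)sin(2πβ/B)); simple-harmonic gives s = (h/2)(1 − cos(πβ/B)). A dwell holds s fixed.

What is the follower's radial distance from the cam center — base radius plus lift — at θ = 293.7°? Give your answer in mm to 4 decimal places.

seg 1 [0°–156.4°] cycloidal, h=8: full span → s += 8 → s = 8.0000
seg 2 [156.4°–218.2°] simple-harmonic, h=-7: full span → s += -7 → s = 1.0000
seg 3 [218.2°–360°] uniform, h=22: θ=293.7° here. β=75.5, B=141.8. 22·75.5/141.8 = 11.7137 → s = 12.7137
radial distance = base radius + s = 10 + 12.7137 = 22.7137

22.7137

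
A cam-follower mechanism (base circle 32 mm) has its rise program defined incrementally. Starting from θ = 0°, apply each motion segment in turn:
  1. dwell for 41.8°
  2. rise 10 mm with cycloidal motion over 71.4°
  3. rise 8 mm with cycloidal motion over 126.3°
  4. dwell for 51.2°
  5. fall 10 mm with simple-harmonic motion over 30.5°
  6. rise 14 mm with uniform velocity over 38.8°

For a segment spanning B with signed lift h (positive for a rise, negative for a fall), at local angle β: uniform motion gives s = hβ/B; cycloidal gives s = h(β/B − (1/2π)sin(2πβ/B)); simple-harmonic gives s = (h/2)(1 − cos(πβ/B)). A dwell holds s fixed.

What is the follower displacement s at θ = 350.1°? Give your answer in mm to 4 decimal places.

seg 1 [0°–41.8°] dwell: s stays 0.0000
seg 2 [41.8°–113.2°] cycloidal, h=10: full span → s += 10 → s = 10.0000
seg 3 [113.2°–239.5°] cycloidal, h=8: full span → s += 8 → s = 18.0000
seg 4 [239.5°–290.7°] dwell: s stays 18.0000
seg 5 [290.7°–321.2°] simple-harmonic, h=-10: full span → s += -10 → s = 8.0000
seg 6 [321.2°–360°] uniform, h=14: θ=350.1° here. β=28.9, B=38.8. 14·28.9/38.8 = 10.4278 → s = 18.4278

18.4278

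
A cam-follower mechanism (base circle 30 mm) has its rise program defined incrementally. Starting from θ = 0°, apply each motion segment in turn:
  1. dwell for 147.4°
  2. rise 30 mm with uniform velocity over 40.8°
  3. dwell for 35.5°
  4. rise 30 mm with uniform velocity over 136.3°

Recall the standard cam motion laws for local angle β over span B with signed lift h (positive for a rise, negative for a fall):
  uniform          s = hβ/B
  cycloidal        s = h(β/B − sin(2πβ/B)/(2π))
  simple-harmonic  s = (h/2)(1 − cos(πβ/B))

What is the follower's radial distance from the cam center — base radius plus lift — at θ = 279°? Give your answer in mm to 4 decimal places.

seg 1 [0°–147.4°] dwell: s stays 0.0000
seg 2 [147.4°–188.2°] uniform, h=30: full span → s += 30 → s = 30.0000
seg 3 [188.2°–223.7°] dwell: s stays 30.0000
seg 4 [223.7°–360°] uniform, h=30: θ=279° here. β=55.3, B=136.3. 30·55.3/136.3 = 12.1717 → s = 42.1717
radial distance = base radius + s = 30 + 42.1717 = 72.1717

72.1717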